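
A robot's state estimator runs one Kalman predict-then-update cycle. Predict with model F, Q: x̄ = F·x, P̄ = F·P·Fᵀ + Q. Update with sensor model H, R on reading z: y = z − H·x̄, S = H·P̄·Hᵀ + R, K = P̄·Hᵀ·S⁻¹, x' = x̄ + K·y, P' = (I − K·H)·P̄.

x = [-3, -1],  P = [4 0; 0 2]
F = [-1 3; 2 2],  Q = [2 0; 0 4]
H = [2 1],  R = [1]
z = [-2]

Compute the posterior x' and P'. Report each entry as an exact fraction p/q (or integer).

x' = [104/47, -304/47]
P' = [680/141 -436/47; -436/47 884/47]

x̄ = F·x = [0, -8]
P̄ = F·P·Fᵀ + Q = [24 4; 4 28]
y = z − H·x̄ = [6]
S = H·P̄·Hᵀ + R = [141]
K = P̄·Hᵀ·S⁻¹ = [52/141; 12/47]
x' = x̄ + K·y = [104/47, -304/47]
P' = (I − K·H)·P̄ = [680/141 -436/47; -436/47 884/47]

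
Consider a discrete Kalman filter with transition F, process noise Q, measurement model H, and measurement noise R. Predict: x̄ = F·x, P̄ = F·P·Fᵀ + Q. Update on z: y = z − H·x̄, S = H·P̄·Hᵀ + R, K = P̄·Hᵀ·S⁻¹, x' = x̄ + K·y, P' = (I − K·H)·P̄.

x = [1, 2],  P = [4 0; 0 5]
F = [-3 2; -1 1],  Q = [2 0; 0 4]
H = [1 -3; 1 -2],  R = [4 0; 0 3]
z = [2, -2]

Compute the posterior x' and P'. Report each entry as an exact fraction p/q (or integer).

x' = [-2623/499, -1039/499]
P' = [12306/499 4854/499; 4854/499 2046/499]

x̄ = F·x = [1, 1]
P̄ = F·P·Fᵀ + Q = [58 22; 22 13]
y = z − H·x̄ = [4, -1]
S = H·P̄·Hᵀ + R = [47 26; 26 25]
K = P̄·Hᵀ·S⁻¹ = [-564/499 866/499; -321/499 254/499]
x' = x̄ + K·y = [-2623/499, -1039/499]
P' = (I − K·H)·P̄ = [12306/499 4854/499; 4854/499 2046/499]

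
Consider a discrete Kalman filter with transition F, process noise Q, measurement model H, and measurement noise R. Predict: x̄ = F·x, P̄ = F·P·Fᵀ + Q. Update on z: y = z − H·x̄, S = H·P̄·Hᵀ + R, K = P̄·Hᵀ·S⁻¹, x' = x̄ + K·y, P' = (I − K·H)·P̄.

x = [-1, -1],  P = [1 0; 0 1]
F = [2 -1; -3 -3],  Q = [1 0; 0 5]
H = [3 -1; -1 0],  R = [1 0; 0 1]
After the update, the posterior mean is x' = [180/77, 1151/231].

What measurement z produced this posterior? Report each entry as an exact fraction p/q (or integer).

z = [2, -3]

x̄ = F·x = [-1, 6]
P̄ = F·P·Fᵀ + Q = [6 -3; -3 23]
S = H·P̄·Hᵀ + R = [96 -21; -21 7]
K = P̄·Hᵀ·S⁻¹ = [1/11 -45/77; -23/33 -128/77]
x' − x̄ = [257/77, -235/231] = K·y
y = (KᵀK)⁻¹·Kᵀ·(x' − x̄) = [11, -4]
z = y + H·x̄ = [11, -4] + [-9, 1] = [2, -3]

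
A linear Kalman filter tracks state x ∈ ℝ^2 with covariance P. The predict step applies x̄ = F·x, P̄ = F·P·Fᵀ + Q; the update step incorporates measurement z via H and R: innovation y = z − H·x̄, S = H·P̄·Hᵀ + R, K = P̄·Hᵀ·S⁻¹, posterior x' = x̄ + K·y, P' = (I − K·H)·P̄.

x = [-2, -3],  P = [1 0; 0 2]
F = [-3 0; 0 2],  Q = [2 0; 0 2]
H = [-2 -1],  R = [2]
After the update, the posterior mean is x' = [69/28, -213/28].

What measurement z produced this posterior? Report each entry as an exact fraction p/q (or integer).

x̄ = F·x = [6, -6]
P̄ = F·P·Fᵀ + Q = [11 0; 0 10]
S = H·P̄·Hᵀ + R = [56]
K = P̄·Hᵀ·S⁻¹ = [-11/28; -5/28]
x' − x̄ = [-99/28, -45/28] = K·y
y = (KᵀK)⁻¹·Kᵀ·(x' − x̄) = [9]
z = y + H·x̄ = [9] + [-6] = [3]

z = [3]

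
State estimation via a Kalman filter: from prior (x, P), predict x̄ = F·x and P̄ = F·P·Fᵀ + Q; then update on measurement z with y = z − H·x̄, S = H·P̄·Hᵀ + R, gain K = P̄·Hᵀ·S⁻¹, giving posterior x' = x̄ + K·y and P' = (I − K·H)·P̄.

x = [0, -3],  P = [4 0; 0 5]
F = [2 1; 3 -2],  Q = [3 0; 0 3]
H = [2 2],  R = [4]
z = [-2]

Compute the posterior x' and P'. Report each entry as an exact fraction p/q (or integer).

x̄ = F·x = [-3, 6]
P̄ = F·P·Fᵀ + Q = [24 14; 14 59]
y = z − H·x̄ = [-8]
S = H·P̄·Hᵀ + R = [448]
K = P̄·Hᵀ·S⁻¹ = [19/112; 73/224]
x' = x̄ + K·y = [-61/14, 95/28]
P' = (I − K·H)·P̄ = [311/28 -603/56; -603/56 1279/112]

x' = [-61/14, 95/28]
P' = [311/28 -603/56; -603/56 1279/112]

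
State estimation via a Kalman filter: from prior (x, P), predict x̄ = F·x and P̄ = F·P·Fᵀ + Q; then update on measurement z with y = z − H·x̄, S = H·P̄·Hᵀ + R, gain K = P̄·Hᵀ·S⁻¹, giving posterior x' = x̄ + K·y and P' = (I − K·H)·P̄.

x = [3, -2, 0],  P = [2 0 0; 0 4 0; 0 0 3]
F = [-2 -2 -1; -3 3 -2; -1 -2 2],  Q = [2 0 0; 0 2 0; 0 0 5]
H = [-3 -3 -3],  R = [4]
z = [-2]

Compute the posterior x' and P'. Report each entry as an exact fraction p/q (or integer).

x̄ = F·x = [-2, -15, 1]
P̄ = F·P·Fᵀ + Q = [29 -6 14; -6 68 -30; 14 -30 35]
y = z − H·x̄ = [-50]
S = H·P̄·Hᵀ + R = [796]
K = P̄·Hᵀ·S⁻¹ = [-111/796; -24/199; -57/796]
x' = x̄ + K·y = [1979/398, -1785/199, 1823/398]
P' = (I − K·H)·P̄ = [10763/796 -3858/199 4817/796; -3858/199 11228/199 -7338/199; 4817/796 -7338/199 24611/796]

x' = [1979/398, -1785/199, 1823/398]
P' = [10763/796 -3858/199 4817/796; -3858/199 11228/199 -7338/199; 4817/796 -7338/199 24611/796]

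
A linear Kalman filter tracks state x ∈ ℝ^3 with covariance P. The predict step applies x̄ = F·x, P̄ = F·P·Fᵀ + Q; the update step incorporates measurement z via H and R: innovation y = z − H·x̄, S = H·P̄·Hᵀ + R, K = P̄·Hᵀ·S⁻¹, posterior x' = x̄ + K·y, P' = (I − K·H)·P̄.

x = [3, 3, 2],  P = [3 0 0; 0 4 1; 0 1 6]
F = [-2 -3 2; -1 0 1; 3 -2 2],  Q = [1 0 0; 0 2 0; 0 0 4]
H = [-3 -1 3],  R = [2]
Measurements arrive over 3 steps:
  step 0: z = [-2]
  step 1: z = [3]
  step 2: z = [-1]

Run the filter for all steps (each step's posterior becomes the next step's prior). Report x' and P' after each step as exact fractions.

step 0: x̄ = F·x = [-11, -1, 7]
step 0: P̄ = F·P·Fᵀ + Q = [61 15 20; 15 11 1; 20 1 63]
step 0: y = z − H·x̄ = [-57]
step 0: S = H·P̄·Hᵀ + R = [853]
step 0: K = P̄·Hᵀ·S⁻¹ = [-138/853; -53/853; 128/853]
step 0: x' = x̄ + K·y = [-1517/853, 2168/853, -1325/853]
step 0: P' = (I − K·H)·P̄ = [32989/853 5481/853 34724/853; 5481/853 6574/853 7637/853; 34724/853 7637/853 37355/853]
step 1: x̄ = F·x = [-6120/853, 192/853, -11537/853]
step 1: P̄ = F·P·Fᵀ + Q = [37731/853 -4676/853 -43397/853; -4676/853 2602/853 6155/853; -43397/853 6155/853 765849/853]
step 1: y = z − H·x̄ = [19002/853]
step 1: S = H·P̄·Hᵀ + R = [7952688/853]
step 1: K = P̄·Hᵀ·S⁻¹ = [-59677/1988172; 29891/7952688; 59063/193968]
step 1: x' = x̄ + K·y = [-2598983/331362, 409321/1325448, -217955/32328]
step 1: P' = (I − K·H)·P̄ = [17810768/497043 -8807605/1988172 1665059/48492; -8807605/1988172 23211515/7952688 -670081/193968; 1665059/48492 -670081/193968 6476251/193968]
step 2: x̄ = F·x = [1691591/1325448, 1459777/1325448, -12469687/331362]
step 2: P̄ = F·P·Fᵀ + Q = [141208043/7952688 -14552843/7952688 122141297/1988172; -14552843/7952688 20264603/7952688 -16577201/1988172; 122141297/1988172 -16577201/1988172 479431268/497043]
step 2: y = z − H·x̄ = [77422673/662724]
step 2: S = H·P̄·Hᵀ + R = [15465376835/1988172]
step 2: K = P̄·Hᵀ·S⁻¹ = [528312139/30930753670; -87766243/30930753670; 5403328526/15465376835]
step 2: x' = x̄ + K·y = [50597556634/15465376835, 11906090822/15465376835, 49256282617/15465376835]
step 2: P' = (I − K·H)·P̄ = [479013355211/30930753670 -22470041506/15465376835 464385535633/30930753670; -22470041506/15465376835 76878863699/30930753670 -19372305941/30930753670; 464385535633/30930753670 -19372305941/30930753670 232566269177/15465376835]

step 0: x' = [-1517/853, 2168/853, -1325/853], P' = [32989/853 5481/853 34724/853; 5481/853 6574/853 7637/853; 34724/853 7637/853 37355/853]
step 1: x' = [-2598983/331362, 409321/1325448, -217955/32328], P' = [17810768/497043 -8807605/1988172 1665059/48492; -8807605/1988172 23211515/7952688 -670081/193968; 1665059/48492 -670081/193968 6476251/193968]
step 2: x' = [50597556634/15465376835, 11906090822/15465376835, 49256282617/15465376835], P' = [479013355211/30930753670 -22470041506/15465376835 464385535633/30930753670; -22470041506/15465376835 76878863699/30930753670 -19372305941/30930753670; 464385535633/30930753670 -19372305941/30930753670 232566269177/15465376835]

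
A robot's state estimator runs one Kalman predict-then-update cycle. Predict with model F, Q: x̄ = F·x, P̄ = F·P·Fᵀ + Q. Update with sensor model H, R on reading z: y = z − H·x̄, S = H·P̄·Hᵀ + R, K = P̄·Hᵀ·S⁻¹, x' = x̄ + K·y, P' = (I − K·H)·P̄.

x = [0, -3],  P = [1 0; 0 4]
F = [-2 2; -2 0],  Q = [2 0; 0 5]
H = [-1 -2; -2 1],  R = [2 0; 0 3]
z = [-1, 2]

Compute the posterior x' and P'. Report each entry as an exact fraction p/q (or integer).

x̄ = F·x = [-6, 0]
P̄ = F·P·Fᵀ + Q = [22 4; 4 9]
y = z − H·x̄ = [-7, -10]
S = H·P̄·Hᵀ + R = [76 38; 38 84]
K = P̄·Hᵀ·S⁻¹ = [-50/247 -5/13; -943/2470 12/65]
x' = x̄ + K·y = [-14/19, 157/190]
P' = (I − K·H)·P̄ = [134/247 -17/247; -17/247 514/1235]

x' = [-14/19, 157/190]
P' = [134/247 -17/247; -17/247 514/1235]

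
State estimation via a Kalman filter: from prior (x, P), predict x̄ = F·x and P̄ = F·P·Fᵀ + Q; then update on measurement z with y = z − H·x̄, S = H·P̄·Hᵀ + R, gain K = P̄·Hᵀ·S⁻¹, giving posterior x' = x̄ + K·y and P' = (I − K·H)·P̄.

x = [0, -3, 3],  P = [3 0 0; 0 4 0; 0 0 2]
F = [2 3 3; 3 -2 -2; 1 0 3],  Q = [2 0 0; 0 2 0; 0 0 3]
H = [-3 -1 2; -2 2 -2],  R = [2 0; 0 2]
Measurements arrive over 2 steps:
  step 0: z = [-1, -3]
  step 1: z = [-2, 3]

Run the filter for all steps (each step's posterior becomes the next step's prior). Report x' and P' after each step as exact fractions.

step 0: x̄ = F·x = [0, 0, 9]
step 0: P̄ = F·P·Fᵀ + Q = [68 -18 24; -18 53 -3; 24 -3 24]
step 0: y = z − H·x̄ = [-19, 15]
step 0: S = H·P̄·Hᵀ + R = [379 308; 308 942]
step 0: K = P̄·Hᵀ·S⁻¹ = [-31118/131077 -20438/131077; -25147/131077 28816/131077; 5817/131077 -16095/131077]
step 0: x' = x̄ + K·y = [2048/943, 6547/943, 5955/943]
step 0: P' = (I − K·H)·P̄ = [122592/131077 509848/131077 407694/131077; 509848/131077 2556578/131077 2017914/131077; 407694/131077 2017914/131077 1626315/131077]
step 1: x̄ = F·x = [41602/943, -20, 19913/943]
step 1: P̄ = F·P·Fᵀ + Q = [85731515/131077 -46648/139 38242035/131077; -46648/139 24634/139 -20852/139; 38242035/131077 -20852/139 17598822/131077]
step 1: y = z − H·x̄ = [64234/943, 163579/943]
step 1: S = H·P̄·Hᵀ + R = [221285879/131077 531993788/131077; 531993788/131077 1321659230/131077]
step 1: K = P̄·Hᵀ·S⁻¹ = [-7587068129/36036581469 -6105449536/36036581469; -2688424618/36036581469 5820041698/36036581469; 1544215539/12012193823 -1994052187/12012193823]
step 1: x' = x̄ + K·y = [4638670352/12012193823, 35241572110/12012193823, 12942623364/12012193823]
step 1: P' = (I − K·H)·P̄ = [9014071004/36036581469 17685319690/36036581469 4925566074/12012193823; 17685319690/36036581469 94689832610/36036581469 23728157074/12012193823; 4925566074/12012193823 23728157074/12012193823 20796643187/12012193823]

step 0: x' = [2048/943, 6547/943, 5955/943], P' = [122592/131077 509848/131077 407694/131077; 509848/131077 2556578/131077 2017914/131077; 407694/131077 2017914/131077 1626315/131077]
step 1: x' = [4638670352/12012193823, 35241572110/12012193823, 12942623364/12012193823], P' = [9014071004/36036581469 17685319690/36036581469 4925566074/12012193823; 17685319690/36036581469 94689832610/36036581469 23728157074/12012193823; 4925566074/12012193823 23728157074/12012193823 20796643187/12012193823]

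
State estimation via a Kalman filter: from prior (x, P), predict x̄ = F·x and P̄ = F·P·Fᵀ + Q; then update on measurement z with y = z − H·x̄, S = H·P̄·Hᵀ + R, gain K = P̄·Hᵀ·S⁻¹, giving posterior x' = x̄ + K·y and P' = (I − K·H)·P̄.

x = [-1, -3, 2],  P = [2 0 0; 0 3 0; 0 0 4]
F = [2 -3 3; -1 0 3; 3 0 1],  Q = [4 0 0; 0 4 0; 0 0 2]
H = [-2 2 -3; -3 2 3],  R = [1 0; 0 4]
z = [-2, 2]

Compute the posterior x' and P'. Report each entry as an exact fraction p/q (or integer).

x' = [1117445/182039, 106087/14003, 295021/182039]
P' = [4911460/182039 469006/14003 802644/182039; 469006/14003 586526/14003 78354/14003; 802644/182039 78354/14003 156072/182039]

x̄ = F·x = [13, 7, -1]
P̄ = F·P·Fᵀ + Q = [75 32 24; 32 42 6; 24 6 24]
y = z − H·x̄ = [7, 30]
S = H·P̄·Hᵀ + R = [645 154; 154 319]
K = P̄·Hᵀ·S⁻¹ = [-3336/16549 -33073/182039; -2/1273 274/14003; -3300/16549 24372/182039]
x' = x̄ + K·y = [1117445/182039, 106087/14003, 295021/182039]
P' = (I − K·H)·P̄ = [4911460/182039 469006/14003 802644/182039; 469006/14003 586526/14003 78354/14003; 802644/182039 78354/14003 156072/182039]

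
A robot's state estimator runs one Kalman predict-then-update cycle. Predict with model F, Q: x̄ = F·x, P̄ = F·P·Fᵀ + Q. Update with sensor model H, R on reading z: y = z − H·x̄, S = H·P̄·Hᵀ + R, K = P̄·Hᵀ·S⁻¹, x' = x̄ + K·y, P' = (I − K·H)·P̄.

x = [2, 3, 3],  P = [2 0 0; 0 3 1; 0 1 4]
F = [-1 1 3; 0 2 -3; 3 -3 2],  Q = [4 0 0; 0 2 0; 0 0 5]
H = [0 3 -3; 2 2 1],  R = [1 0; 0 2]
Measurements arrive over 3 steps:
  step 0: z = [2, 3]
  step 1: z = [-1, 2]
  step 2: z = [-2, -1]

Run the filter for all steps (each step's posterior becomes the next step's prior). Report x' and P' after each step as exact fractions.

step 0: x' = [132228/118447, 68783/118447, -9693/118447], P' = [2179925/118447 -1410202/118447 -1408000/118447; -1410202/118447 938593/118447 932746/118447; -1408000/118447 932746/118447 940050/118447]
step 1: x' = [-11063010416/8080195409, 11923617659/8080195409, 14622578298/8080195409], P' = [90947081568/8080195409 -57590870146/8080195409 -58271304928/8080195409; -57590870146/8080195409 38185081140/8080195409 38330342444/8080195409; -58271304928/8080195409 38330342444/8080195409 39371718898/8080195409]
step 2: x' = [672833231393131/336032393952533, -606289282431728/336032393952533, -380078602018149/336032393952533], P' = [3751753452036994/336032393952533 -2376155993730442/336032393952533 -2403869534839716/336032393952533; -2376155993730442/336032393952533 1576320413112500/336032393952533 1581992052321308/336032393952533; -2403869534839716/336032393952533 1581992052321308/336032393952533 1624920188701082/336032393952533]

step 0: x̄ = F·x = [10, -3, 3]
step 0: P̄ = F·P·Fᵀ + Q = [51 -27 2; -27 38 -29; 2 -29 54]
step 0: y = z − H·x̄ = [20, -14]
step 0: S = H·P̄·Hᵀ + R = [1351 -21; -21 88]
step 0: K = P̄·Hᵀ·S⁻¹ = [-6606/118447 9389/16921; 17541/118447 -748/16921; -21912/118447 -747/16921]
step 0: x' = x̄ + K·y = [132228/118447, 68783/118447, -9693/118447]
step 0: P' = (I − K·H)·P̄ = [2179925/118447 -1410202/118447 -1408000/118447; -1410202/118447 938593/118447 932746/118447; -1408000/118447 932746/118447 940050/118447]
step 1: x̄ = F·x = [-92524/118447, 166645/118447, 170949/118447]
step 1: P̄ = F·P·Fᵀ + Q = [28917636/118447 -5188622/118447 -28561688/118447; -5188622/118447 1258764/118447 5064628/118447; -28561688/118447 5064628/118447 29713781/118447]
step 1: y = z − H·x̄ = [-105535/118447, -82297/118447]
step 1: S = H·P̄·Hᵀ + R = [187708048/118447 43455753/118447; 43455753/118447 15159059/118447]
step 1: K = P̄·Hᵀ·S⁻¹ = [2041304346/8080195409 383687178/734563219; -435783912/8080195409 -21874344/734563219; -3124129362/8080195409 -23191185/734563219]
step 1: x' = x̄ + K·y = [-11063010416/8080195409, 11923617659/8080195409, 14622578298/8080195409]
step 1: P' = (I − K·H)·P̄ = [90947081568/8080195409 -57590870146/8080195409 -58271304928/8080195409; -57590870146/8080195409 38185081140/8080195409 38330342444/8080195409; -58271304928/8080195409 38330342444/8080195409 39371718898/8080195409]
step 2: x̄ = F·x = [66854362969/8080195409, -1820045416/734563219, -39714727629/8080195409]
step 2: P̄ = F·P·Fᵀ + Q = [1210590038950/8080195409 -20237859542/734563219 -1172922927216/8080195409; -20237859542/734563219 5752916012/734563219 19259106820/734563219; -1172922927216/8080195409 19259106820/734563219 1237493211173/8080195409]
step 2: y = z − H·x̄ = [-75243074977/8080195409, -62033194566/8080195409]
step 2: S = H·P̄·Hᵀ + R = [7901754630794/8080195409 1733501131737/8080195409; 1733501131737/8080195409 723919413839/8080195409]
step 2: K = P̄·Hᵀ·S⁻¹ = [83140623327822/336032393952533 173662690886694/336032393952533; -17014917626424/336032393952533 -8839554457288/336032393952533; -128784409139322/336032393952533 -9417388167867/336032393952533]
step 2: x' = x̄ + K·y = [672833231393131/336032393952533, -606289282431728/336032393952533, -380078602018149/336032393952533]
step 2: P' = (I − K·H)·P̄ = [3751753452036994/336032393952533 -2376155993730442/336032393952533 -2403869534839716/336032393952533; -2376155993730442/336032393952533 1576320413112500/336032393952533 1581992052321308/336032393952533; -2403869534839716/336032393952533 1581992052321308/336032393952533 1624920188701082/336032393952533]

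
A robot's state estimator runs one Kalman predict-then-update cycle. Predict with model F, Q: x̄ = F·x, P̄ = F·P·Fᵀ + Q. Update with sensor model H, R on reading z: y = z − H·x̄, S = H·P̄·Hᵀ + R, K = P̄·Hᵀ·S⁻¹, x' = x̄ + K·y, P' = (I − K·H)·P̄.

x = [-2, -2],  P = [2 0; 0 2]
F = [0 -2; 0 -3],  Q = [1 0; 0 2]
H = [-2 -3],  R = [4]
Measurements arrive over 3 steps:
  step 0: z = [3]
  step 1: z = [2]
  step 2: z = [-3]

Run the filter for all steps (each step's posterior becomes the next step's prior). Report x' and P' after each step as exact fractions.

step 0: x' = [-55/182, -9/13], P' = [90/91 -6/13; -6/13 8/13]
step 1: x' = [-9/65, -6/13], P' = [63/65 -6/13; -6/13 8/13]
step 2: x' = [33/65, 9/13], P' = [63/65 -6/13; -6/13 8/13]

step 0: x̄ = F·x = [4, 6]
step 0: P̄ = F·P·Fᵀ + Q = [9 12; 12 20]
step 0: y = z − H·x̄ = [29]
step 0: S = H·P̄·Hᵀ + R = [364]
step 0: K = P̄·Hᵀ·S⁻¹ = [-27/182; -3/13]
step 0: x' = x̄ + K·y = [-55/182, -9/13]
step 0: P' = (I − K·H)·P̄ = [90/91 -6/13; -6/13 8/13]
step 1: x̄ = F·x = [18/13, 27/13]
step 1: P̄ = F·P·Fᵀ + Q = [45/13 48/13; 48/13 98/13]
step 1: y = z − H·x̄ = [11]
step 1: S = H·P̄·Hᵀ + R = [130]
step 1: K = P̄·Hᵀ·S⁻¹ = [-9/65; -3/13]
step 1: x' = x̄ + K·y = [-9/65, -6/13]
step 1: P' = (I − K·H)·P̄ = [63/65 -6/13; -6/13 8/13]
step 2: x̄ = F·x = [12/13, 18/13]
step 2: P̄ = F·P·Fᵀ + Q = [45/13 48/13; 48/13 98/13]
step 2: y = z − H·x̄ = [3]
step 2: S = H·P̄·Hᵀ + R = [130]
step 2: K = P̄·Hᵀ·S⁻¹ = [-9/65; -3/13]
step 2: x' = x̄ + K·y = [33/65, 9/13]
step 2: P' = (I − K·H)·P̄ = [63/65 -6/13; -6/13 8/13]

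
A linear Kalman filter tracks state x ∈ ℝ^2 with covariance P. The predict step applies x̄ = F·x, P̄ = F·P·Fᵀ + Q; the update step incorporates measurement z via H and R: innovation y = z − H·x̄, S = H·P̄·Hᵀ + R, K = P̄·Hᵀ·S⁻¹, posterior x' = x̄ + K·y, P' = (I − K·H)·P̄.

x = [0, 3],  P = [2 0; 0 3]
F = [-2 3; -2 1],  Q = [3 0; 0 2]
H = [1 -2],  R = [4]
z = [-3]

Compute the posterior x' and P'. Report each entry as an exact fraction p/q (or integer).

x' = [105/13, 66/13]
P' = [486/13 239/13; 239/13 257/26]

x̄ = F·x = [9, 3]
P̄ = F·P·Fᵀ + Q = [38 17; 17 13]
y = z − H·x̄ = [-6]
S = H·P̄·Hᵀ + R = [26]
K = P̄·Hᵀ·S⁻¹ = [2/13; -9/26]
x' = x̄ + K·y = [105/13, 66/13]
P' = (I − K·H)·P̄ = [486/13 239/13; 239/13 257/26]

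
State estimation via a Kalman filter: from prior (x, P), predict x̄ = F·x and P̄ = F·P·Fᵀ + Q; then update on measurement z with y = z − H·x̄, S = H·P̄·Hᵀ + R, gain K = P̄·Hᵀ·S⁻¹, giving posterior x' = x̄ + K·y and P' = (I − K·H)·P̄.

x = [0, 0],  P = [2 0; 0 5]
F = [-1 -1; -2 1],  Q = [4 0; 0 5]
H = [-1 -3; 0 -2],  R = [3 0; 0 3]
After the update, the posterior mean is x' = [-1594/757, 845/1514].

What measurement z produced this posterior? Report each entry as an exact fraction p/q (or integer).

z = [1, -2]

x̄ = F·x = [0, 0]
P̄ = F·P·Fᵀ + Q = [11 -1; -1 18]
S = H·P̄·Hᵀ + R = [170 106; 106 75]
K = P̄·Hᵀ·S⁻¹ = [-406/757 594/757; -159/1514 -251/757]
x' − x̄ = [-1594/757, 845/1514] = K·y
y = (KᵀK)⁻¹·Kᵀ·(x' − x̄) = [1, -2]
z = y + H·x̄ = [1, -2] + [0, 0] = [1, -2]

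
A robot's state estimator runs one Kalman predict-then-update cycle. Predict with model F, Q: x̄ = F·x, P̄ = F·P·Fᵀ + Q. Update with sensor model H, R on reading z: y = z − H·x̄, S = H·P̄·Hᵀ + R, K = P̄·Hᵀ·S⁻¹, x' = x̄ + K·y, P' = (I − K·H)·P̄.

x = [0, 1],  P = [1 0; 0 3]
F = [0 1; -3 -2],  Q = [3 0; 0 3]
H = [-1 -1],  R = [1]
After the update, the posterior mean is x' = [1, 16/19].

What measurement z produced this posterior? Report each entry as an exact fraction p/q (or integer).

z = [-2]

x̄ = F·x = [1, -2]
P̄ = F·P·Fᵀ + Q = [6 -6; -6 24]
S = H·P̄·Hᵀ + R = [19]
K = P̄·Hᵀ·S⁻¹ = [0; -18/19]
x' − x̄ = [0, 54/19] = K·y
y = (KᵀK)⁻¹·Kᵀ·(x' − x̄) = [-3]
z = y + H·x̄ = [-3] + [1] = [-2]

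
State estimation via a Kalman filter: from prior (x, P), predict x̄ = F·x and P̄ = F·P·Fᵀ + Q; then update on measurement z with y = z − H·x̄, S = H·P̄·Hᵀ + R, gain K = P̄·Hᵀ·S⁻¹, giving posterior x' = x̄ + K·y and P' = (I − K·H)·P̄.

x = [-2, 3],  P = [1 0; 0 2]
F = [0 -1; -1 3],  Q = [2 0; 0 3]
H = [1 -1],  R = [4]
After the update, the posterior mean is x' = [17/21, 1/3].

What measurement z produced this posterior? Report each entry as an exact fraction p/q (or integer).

z = [2]

x̄ = F·x = [-3, 11]
P̄ = F·P·Fᵀ + Q = [4 -6; -6 22]
S = H·P̄·Hᵀ + R = [42]
K = P̄·Hᵀ·S⁻¹ = [5/21; -2/3]
x' − x̄ = [80/21, -32/3] = K·y
y = (KᵀK)⁻¹·Kᵀ·(x' − x̄) = [16]
z = y + H·x̄ = [16] + [-14] = [2]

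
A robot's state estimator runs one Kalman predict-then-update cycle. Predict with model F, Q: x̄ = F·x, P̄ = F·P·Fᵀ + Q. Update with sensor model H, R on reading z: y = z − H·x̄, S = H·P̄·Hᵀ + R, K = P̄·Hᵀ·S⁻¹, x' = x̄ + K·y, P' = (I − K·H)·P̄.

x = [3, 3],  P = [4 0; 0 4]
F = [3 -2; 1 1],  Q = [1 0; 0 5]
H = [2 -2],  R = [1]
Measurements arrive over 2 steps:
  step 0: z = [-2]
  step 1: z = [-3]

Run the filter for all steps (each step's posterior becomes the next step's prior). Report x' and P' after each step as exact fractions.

step 0: x̄ = F·x = [3, 6]
step 0: P̄ = F·P·Fᵀ + Q = [53 4; 4 13]
step 0: y = z − H·x̄ = [4]
step 0: S = H·P̄·Hᵀ + R = [233]
step 0: K = P̄·Hᵀ·S⁻¹ = [98/233; -18/233]
step 0: x' = x̄ + K·y = [1091/233, 1326/233]
step 0: P' = (I − K·H)·P̄ = [2745/233 2696/233; 2696/233 2705/233]
step 1: x̄ = F·x = [621/233, 2417/233]
step 1: P̄ = F·P·Fᵀ + Q = [3406/233 5521/233; 5521/233 12007/233]
step 1: y = z − H·x̄ = [2893/233]
step 1: S = H·P̄·Hᵀ + R = [17717/233]
step 1: K = P̄·Hᵀ·S⁻¹ = [-4230/17717; -12972/17717]
step 1: x' = x̄ + K·y = [-5301/17717, 22721/17717]
step 1: P' = (I − K·H)·P̄ = [182194/17717 184309/17717; 184309/17717 190795/17717]

step 0: x' = [1091/233, 1326/233], P' = [2745/233 2696/233; 2696/233 2705/233]
step 1: x' = [-5301/17717, 22721/17717], P' = [182194/17717 184309/17717; 184309/17717 190795/17717]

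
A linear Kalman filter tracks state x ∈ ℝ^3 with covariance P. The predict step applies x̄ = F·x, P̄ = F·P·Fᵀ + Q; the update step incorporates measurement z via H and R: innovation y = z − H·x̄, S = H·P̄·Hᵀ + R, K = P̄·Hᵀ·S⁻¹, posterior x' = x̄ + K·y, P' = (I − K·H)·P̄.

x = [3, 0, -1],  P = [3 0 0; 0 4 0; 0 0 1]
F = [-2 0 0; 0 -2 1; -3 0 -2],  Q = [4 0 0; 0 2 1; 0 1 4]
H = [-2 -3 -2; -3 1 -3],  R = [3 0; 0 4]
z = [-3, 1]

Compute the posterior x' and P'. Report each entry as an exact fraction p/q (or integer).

x' = [-45431/51089, 100013/102178, 87331/102178]
P' = [140586/51089 -2057/51089 -134313/51089; -2057/51089 17816/51089 -4141/51089; -134313/51089 -4141/51089 144408/51089]

x̄ = F·x = [-6, -1, -7]
P̄ = F·P·Fᵀ + Q = [16 0 18; 0 19 -1; 18 -1 35]
y = z − H·x̄ = [-32, -37]
S = H·P̄·Hᵀ + R = [510 458; 458 812]
K = P̄·Hᵀ·S⁻¹ = [-2125/51089 -5219/51089; -13684/51089 18205/102178; -2589/51089 -17213/102178]
x' = x̄ + K·y = [-45431/51089, 100013/102178, 87331/102178]
P' = (I − K·H)·P̄ = [140586/51089 -2057/51089 -134313/51089; -2057/51089 17816/51089 -4141/51089; -134313/51089 -4141/51089 144408/51089]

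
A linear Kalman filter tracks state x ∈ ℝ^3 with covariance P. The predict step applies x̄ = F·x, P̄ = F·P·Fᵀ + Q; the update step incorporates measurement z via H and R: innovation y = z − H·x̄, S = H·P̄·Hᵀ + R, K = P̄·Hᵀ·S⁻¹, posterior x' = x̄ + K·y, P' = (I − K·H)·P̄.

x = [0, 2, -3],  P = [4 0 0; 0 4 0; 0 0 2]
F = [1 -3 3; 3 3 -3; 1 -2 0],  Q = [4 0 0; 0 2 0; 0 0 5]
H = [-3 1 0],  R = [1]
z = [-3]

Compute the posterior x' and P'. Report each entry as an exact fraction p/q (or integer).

x̄ = F·x = [-15, 15, -4]
P̄ = F·P·Fᵀ + Q = [62 -42 28; -42 92 -12; 28 -12 25]
y = z − H·x̄ = [-63]
S = H·P̄·Hᵀ + R = [903]
K = P̄·Hᵀ·S⁻¹ = [-76/301; 218/903; -32/301]
x' = x̄ + K·y = [39/43, -9/43, 116/43]
P' = (I − K·H)·P̄ = [1334/301 3926/301 1132/301; 3926/301 35552/903 3364/301; 1132/301 3364/301 4453/301]

x' = [39/43, -9/43, 116/43]
P' = [1334/301 3926/301 1132/301; 3926/301 35552/903 3364/301; 1132/301 3364/301 4453/301]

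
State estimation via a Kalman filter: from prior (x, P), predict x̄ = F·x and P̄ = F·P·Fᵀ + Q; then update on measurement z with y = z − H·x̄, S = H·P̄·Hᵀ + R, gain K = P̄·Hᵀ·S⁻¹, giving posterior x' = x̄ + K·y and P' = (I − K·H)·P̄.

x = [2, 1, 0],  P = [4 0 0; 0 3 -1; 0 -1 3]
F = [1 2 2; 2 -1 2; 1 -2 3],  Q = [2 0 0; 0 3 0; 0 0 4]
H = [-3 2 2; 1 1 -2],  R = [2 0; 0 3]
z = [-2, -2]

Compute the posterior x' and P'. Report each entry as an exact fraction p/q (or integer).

x̄ = F·x = [4, 3, 0]
P̄ = F·P·Fᵀ + Q = [22 12 8; 12 38 39; 8 39 59]
y = z − H·x̄ = [4, -9]
S = H·P̄·Hᵀ + R = [660 -252; -252 135]
K = P̄·Hᵀ·S⁻¹ = [19/474 148/711; 493/1422 938/2133; 148/711 -293/2133]
x' = x̄ + K·y = [542/237, 305/711, 1471/711]
P' = (I − K·H)·P̄ = [4573/237 9313/711 11294/711; 9313/711 20057/2133 22591/2133; 11294/711 22591/2133 28676/2133]

x' = [542/237, 305/711, 1471/711]
P' = [4573/237 9313/711 11294/711; 9313/711 20057/2133 22591/2133; 11294/711 22591/2133 28676/2133]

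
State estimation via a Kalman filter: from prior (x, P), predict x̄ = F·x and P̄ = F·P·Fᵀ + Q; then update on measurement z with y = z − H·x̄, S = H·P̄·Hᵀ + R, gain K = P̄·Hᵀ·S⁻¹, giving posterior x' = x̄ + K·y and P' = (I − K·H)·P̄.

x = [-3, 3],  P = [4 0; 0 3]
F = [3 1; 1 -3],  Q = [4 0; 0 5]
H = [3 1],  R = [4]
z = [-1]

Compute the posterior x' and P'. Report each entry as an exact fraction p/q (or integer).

x̄ = F·x = [-6, -12]
P̄ = F·P·Fᵀ + Q = [43 3; 3 36]
y = z − H·x̄ = [29]
S = H·P̄·Hᵀ + R = [445]
K = P̄·Hᵀ·S⁻¹ = [132/445; 9/89]
x' = x̄ + K·y = [1158/445, -807/89]
P' = (I − K·H)·P̄ = [1711/445 -921/89; -921/89 2799/89]

x' = [1158/445, -807/89]
P' = [1711/445 -921/89; -921/89 2799/89]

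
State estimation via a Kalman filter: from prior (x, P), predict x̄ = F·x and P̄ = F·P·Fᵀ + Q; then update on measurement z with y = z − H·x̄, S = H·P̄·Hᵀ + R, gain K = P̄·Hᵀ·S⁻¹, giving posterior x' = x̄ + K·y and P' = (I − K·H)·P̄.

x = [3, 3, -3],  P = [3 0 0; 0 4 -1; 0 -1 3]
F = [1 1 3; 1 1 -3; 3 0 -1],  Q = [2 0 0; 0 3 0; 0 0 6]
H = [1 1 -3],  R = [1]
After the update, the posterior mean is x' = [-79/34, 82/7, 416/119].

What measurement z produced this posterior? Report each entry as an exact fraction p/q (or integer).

z = [-1]

x̄ = F·x = [-3, 15, 12]
P̄ = F·P·Fᵀ + Q = [30 -20 1; -20 43 19; 1 19 36]
S = H·P̄·Hᵀ + R = [238]
K = P̄·Hᵀ·S⁻¹ = [1/34; -1/7; -44/119]
x' − x̄ = [23/34, -23/7, -1012/119] = K·y
y = (KᵀK)⁻¹·Kᵀ·(x' − x̄) = [23]
z = y + H·x̄ = [23] + [-24] = [-1]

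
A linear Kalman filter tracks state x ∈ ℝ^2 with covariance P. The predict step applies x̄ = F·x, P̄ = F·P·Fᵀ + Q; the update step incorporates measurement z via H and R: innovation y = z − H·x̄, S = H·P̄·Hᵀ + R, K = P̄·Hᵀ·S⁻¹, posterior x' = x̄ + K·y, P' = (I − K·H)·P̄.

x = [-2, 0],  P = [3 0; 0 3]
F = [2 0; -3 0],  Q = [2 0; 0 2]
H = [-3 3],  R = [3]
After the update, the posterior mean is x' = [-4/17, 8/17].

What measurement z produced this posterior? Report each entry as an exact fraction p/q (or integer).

z = [2]

x̄ = F·x = [-4, 6]
P̄ = F·P·Fᵀ + Q = [14 -18; -18 29]
S = H·P̄·Hᵀ + R = [714]
K = P̄·Hᵀ·S⁻¹ = [-16/119; 47/238]
x' − x̄ = [64/17, -94/17] = K·y
y = (KᵀK)⁻¹·Kᵀ·(x' − x̄) = [-28]
z = y + H·x̄ = [-28] + [30] = [2]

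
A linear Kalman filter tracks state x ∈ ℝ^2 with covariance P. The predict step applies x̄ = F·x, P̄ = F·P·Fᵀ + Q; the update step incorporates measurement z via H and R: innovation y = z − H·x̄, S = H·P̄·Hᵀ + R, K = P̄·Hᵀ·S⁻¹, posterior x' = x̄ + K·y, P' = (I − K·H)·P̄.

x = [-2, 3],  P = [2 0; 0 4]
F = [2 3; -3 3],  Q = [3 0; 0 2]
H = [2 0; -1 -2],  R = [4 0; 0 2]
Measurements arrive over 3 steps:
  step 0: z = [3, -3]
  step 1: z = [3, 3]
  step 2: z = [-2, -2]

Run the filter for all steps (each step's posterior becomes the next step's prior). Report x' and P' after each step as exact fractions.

step 0: x' = [11282/8687, 8593/8687], P' = [8318/8687 -4064/8687; -4064/8687 6280/8687]
step 1: x' = [3073016/1574673, -3881981/1574673], P' = [6826058/7873365 -3308336/7873365; -3308336/7873365 5462732/7873365]
step 2: x' = [-5681086028/6549280483, 7446813907/6549280483], P' = [5657028326/6549280483 -2731858784/6549280483; -2731858784/6549280483 4523979696/6549280483]

step 0: x̄ = F·x = [5, 15]
step 0: P̄ = F·P·Fᵀ + Q = [47 24; 24 56]
step 0: y = z − H·x̄ = [-7, 32]
step 0: S = H·P̄·Hᵀ + R = [192 -190; -190 369]
step 0: K = P̄·Hᵀ·S⁻¹ = [4159/8687 -95/8687; -2032/8687 -4248/8687]
step 0: x' = x̄ + K·y = [11282/8687, 8593/8687]
step 0: P' = (I − K·H)·P̄ = [8318/8687 -4064/8687; -4064/8687 6280/8687]
step 1: x̄ = F·x = [48343/8687, -8067/8687]
step 1: P̄ = F·P·Fᵀ + Q = [67085/8687 18804/8687; 18804/8687 221908/8687]
step 1: y = z − H·x̄ = [-70625/8687, 58270/8687]
step 1: S = H·P̄·Hᵀ + R = [303088/8687 -209386/8687; -209386/8687 1047307/8687]
step 1: K = P̄·Hᵀ·S⁻¹ = [3413029/7873365 -104693/7873365; -1654168/7873365 -3808564/7873365]
step 1: x' = x̄ + K·y = [3073016/1574673, -3881981/1574673]
step 1: P' = (I − K·H)·P̄ = [6826058/7873365 -3308336/7873365; -3308336/7873365 5462732/7873365]
step 2: x̄ = F·x = [-5499911/1574673, -6954997/524891]
step 2: P̄ = F·P·Fᵀ + Q = [60388883/7873365 6044416/2624455; 6044416/2624455 61965296/2624455]
step 2: y = z − H·x̄ = [7850476/1574673, -50379239/1574673]
step 2: S = H·P̄·Hᵀ + R = [273048992/7873365 -193310758/7873365; -193310758/7873365 892252157/7873365]
step 2: K = P̄·Hᵀ·S⁻¹ = [2828514163/6549280483 -96655379/6549280483; -1365929392/6549280483 -3158050304/6549280483]
step 2: x' = x̄ + K·y = [-5681086028/6549280483, 7446813907/6549280483]
step 2: P' = (I − K·H)·P̄ = [5657028326/6549280483 -2731858784/6549280483; -2731858784/6549280483 4523979696/6549280483]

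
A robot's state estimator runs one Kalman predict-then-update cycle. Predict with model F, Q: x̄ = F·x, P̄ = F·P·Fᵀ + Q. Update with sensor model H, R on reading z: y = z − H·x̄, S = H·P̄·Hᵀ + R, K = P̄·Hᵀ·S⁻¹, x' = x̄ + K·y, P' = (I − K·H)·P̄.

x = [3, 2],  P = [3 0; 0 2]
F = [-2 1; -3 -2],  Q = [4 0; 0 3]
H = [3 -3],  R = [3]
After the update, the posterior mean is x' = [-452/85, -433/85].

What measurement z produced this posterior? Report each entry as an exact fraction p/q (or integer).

z = [-1]

x̄ = F·x = [-4, -13]
P̄ = F·P·Fᵀ + Q = [18 14; 14 38]
S = H·P̄·Hᵀ + R = [255]
K = P̄·Hᵀ·S⁻¹ = [4/85; -24/85]
x' − x̄ = [-112/85, 672/85] = K·y
y = (KᵀK)⁻¹·Kᵀ·(x' − x̄) = [-28]
z = y + H·x̄ = [-28] + [27] = [-1]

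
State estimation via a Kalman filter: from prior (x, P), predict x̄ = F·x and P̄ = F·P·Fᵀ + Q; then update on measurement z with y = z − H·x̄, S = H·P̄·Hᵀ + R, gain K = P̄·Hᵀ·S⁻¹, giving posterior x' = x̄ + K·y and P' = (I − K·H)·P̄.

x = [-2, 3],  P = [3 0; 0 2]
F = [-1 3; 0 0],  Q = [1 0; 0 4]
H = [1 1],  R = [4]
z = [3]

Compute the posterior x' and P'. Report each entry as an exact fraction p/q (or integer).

x̄ = F·x = [11, 0]
P̄ = F·P·Fᵀ + Q = [22 0; 0 4]
y = z − H·x̄ = [-8]
S = H·P̄·Hᵀ + R = [30]
K = P̄·Hᵀ·S⁻¹ = [11/15; 2/15]
x' = x̄ + K·y = [77/15, -16/15]
P' = (I − K·H)·P̄ = [88/15 -44/15; -44/15 52/15]

x' = [77/15, -16/15]
P' = [88/15 -44/15; -44/15 52/15]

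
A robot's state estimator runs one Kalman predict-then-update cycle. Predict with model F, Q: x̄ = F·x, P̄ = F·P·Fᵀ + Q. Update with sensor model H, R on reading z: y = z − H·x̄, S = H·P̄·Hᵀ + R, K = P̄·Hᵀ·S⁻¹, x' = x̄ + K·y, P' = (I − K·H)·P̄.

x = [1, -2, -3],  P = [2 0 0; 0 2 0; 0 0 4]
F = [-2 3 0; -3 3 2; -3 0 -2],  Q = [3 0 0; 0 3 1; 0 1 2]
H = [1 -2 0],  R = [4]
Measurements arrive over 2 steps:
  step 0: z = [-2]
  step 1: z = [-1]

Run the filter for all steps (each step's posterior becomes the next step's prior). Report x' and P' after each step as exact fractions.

step 0: x̄ = F·x = [-8, -15, 3]
step 0: P̄ = F·P·Fᵀ + Q = [29 30 12; 30 55 3; 12 3 36]
step 0: y = z − H·x̄ = [-24]
step 0: S = H·P̄·Hᵀ + R = [133]
step 0: K = P̄·Hᵀ·S⁻¹ = [-31/133; -80/133; 6/133]
step 0: x' = x̄ + K·y = [-320/133, -75/133, 255/133]
step 0: P' = (I − K·H)·P̄ = [2896/133 1510/133 1782/133; 1510/133 915/133 879/133; 1782/133 879/133 4752/133]
step 1: x̄ = F·x = [415/133, 1245/133, 450/133]
step 1: P̄ = F·P·Fᵀ + Q = [2098/133 1107/133 5640/133; 1107/133 15690/133 -11675/133; 5640/133 -11675/133 66722/133]
step 1: y = z − H·x̄ = [1942/133]
step 1: S = H·P̄·Hᵀ + R = [60962/133]
step 1: K = P̄·Hᵀ·S⁻¹ = [-58/30481; -30273/60962; 14495/30481]
step 1: x' = x̄ + K·y = [94263/30481, 64314/30481, 314780/30481]
step 1: P' = (I − K·H)·P̄ = [480770/30481 240501/30481 1305220/30481; 240501/30481 301047/60962 623620/30481; 1305220/30481 623620/30481 12131904/30481]

step 0: x' = [-320/133, -75/133, 255/133], P' = [2896/133 1510/133 1782/133; 1510/133 915/133 879/133; 1782/133 879/133 4752/133]
step 1: x' = [94263/30481, 64314/30481, 314780/30481], P' = [480770/30481 240501/30481 1305220/30481; 240501/30481 301047/60962 623620/30481; 1305220/30481 623620/30481 12131904/30481]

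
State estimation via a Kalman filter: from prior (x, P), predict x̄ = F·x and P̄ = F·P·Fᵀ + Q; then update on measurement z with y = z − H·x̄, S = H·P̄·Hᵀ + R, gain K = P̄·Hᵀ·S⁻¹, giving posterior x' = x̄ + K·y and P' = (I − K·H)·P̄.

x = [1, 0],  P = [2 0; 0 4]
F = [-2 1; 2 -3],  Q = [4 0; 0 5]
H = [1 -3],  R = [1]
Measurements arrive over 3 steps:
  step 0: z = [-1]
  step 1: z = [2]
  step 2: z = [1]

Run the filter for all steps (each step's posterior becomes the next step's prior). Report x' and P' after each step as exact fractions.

step 0: x̄ = F·x = [-2, 2]
step 0: P̄ = F·P·Fᵀ + Q = [16 -20; -20 49]
step 0: y = z − H·x̄ = [7]
step 0: S = H·P̄·Hᵀ + R = [578]
step 0: K = P̄·Hᵀ·S⁻¹ = [38/289; -167/578]
step 0: x' = x̄ + K·y = [-312/289, -13/578]
step 0: P' = (I − K·H)·P̄ = [1736/289 566/289; 566/289 433/578]
step 1: x̄ = F·x = [1235/578, -1209/578]
step 1: P̄ = F·P·Fᵀ + Q = [12105/578 -6131/578; -6131/578 7091/578]
step 1: y = z − H·x̄ = [-109/17]
step 1: S = H·P̄·Hᵀ + R = [196]
step 1: K = P̄·Hᵀ·S⁻¹ = [897/3332; -403/1666]
step 1: x' = x̄ + K·y = [23257/56644, -7657/14161]
step 1: P' = (I − K·H)·P̄ = [381681/56644 30536/14161; 30536/14161 22641/28322]
step 2: x̄ = F·x = [-38571/28322, 69199/28322]
step 2: P̄ = F·P·Fᵀ + Q = [655003/28322 -342709/28322; -342709/28322 375877/28322]
step 2: y = z − H·x̄ = [137245/14161]
step 2: S = H·P̄·Hᵀ + R = [3061236/14161]
step 2: K = P̄·Hᵀ·S⁻¹ = [841565/3061236; -367585/1530618]
step 2: x' = x̄ + K·y = [3987227/3061236, 88603/765309]
step 2: P' = (I − K·H)·P̄ = [20784389/3061236 1661902/765309; 1661902/765309 1230463/1530618]

step 0: x' = [-312/289, -13/578], P' = [1736/289 566/289; 566/289 433/578]
step 1: x' = [23257/56644, -7657/14161], P' = [381681/56644 30536/14161; 30536/14161 22641/28322]
step 2: x' = [3987227/3061236, 88603/765309], P' = [20784389/3061236 1661902/765309; 1661902/765309 1230463/1530618]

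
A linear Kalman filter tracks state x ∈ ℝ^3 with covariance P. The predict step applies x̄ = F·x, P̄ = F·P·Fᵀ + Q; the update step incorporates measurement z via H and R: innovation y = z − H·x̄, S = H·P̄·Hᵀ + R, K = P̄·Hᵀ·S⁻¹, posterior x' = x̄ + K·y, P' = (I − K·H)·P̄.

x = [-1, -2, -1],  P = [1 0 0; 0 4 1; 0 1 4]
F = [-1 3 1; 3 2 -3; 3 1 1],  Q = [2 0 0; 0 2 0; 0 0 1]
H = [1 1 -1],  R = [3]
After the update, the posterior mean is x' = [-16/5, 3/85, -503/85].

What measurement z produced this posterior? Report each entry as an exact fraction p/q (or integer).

x̄ = F·x = [-6, -4, -6]
P̄ = F·P·Fᵀ + Q = [49 2 17; 2 51 4; 17 4 20]
S = H·P̄·Hᵀ + R = [85]
K = P̄·Hᵀ·S⁻¹ = [2/5; 49/85; 1/85]
x' − x̄ = [14/5, 343/85, 7/85] = K·y
y = (KᵀK)⁻¹·Kᵀ·(x' − x̄) = [7]
z = y + H·x̄ = [7] + [-4] = [3]

z = [3]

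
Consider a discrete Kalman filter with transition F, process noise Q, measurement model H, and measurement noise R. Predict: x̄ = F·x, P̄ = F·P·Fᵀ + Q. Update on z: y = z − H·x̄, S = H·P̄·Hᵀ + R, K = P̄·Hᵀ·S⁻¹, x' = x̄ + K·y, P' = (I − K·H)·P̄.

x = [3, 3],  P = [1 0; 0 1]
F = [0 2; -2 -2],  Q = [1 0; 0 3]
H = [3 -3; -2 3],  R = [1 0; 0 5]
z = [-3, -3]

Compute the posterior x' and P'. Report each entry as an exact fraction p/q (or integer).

x̄ = F·x = [6, -12]
P̄ = F·P·Fᵀ + Q = [5 -4; -4 11]
y = z − H·x̄ = [-57, 45]
S = H·P̄·Hᵀ + R = [217 -189; -189 172]
K = P̄·Hᵀ·S⁻¹ = [486/1603 47/229; 9/1603 56/229]
x' = x̄ + K·y = [-3279/1603, -2109/1603]
P' = (I − K·H)·P̄ = [2131/1603 1969/1603; 1969/1603 1966/1603]

x' = [-3279/1603, -2109/1603]
P' = [2131/1603 1969/1603; 1969/1603 1966/1603]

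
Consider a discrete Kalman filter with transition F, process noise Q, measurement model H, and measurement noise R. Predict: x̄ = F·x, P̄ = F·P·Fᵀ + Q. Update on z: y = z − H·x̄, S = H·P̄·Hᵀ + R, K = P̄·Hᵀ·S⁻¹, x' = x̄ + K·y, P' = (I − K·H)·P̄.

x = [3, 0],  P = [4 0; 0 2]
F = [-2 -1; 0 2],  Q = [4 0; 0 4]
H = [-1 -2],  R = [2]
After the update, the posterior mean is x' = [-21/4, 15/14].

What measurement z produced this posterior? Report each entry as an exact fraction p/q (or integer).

x̄ = F·x = [-6, 0]
P̄ = F·P·Fᵀ + Q = [22 -4; -4 12]
S = H·P̄·Hᵀ + R = [56]
K = P̄·Hᵀ·S⁻¹ = [-1/4; -5/14]
x' − x̄ = [3/4, 15/14] = K·y
y = (KᵀK)⁻¹·Kᵀ·(x' − x̄) = [-3]
z = y + H·x̄ = [-3] + [6] = [3]

z = [3]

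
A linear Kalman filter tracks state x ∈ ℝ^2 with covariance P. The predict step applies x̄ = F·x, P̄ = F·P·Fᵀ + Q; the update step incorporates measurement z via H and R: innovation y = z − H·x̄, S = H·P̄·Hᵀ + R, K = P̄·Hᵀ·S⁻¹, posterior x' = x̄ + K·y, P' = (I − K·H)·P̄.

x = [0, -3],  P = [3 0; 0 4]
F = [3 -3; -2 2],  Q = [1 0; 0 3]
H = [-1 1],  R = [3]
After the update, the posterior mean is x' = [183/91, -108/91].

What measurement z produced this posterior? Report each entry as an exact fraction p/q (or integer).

z = [-3]

x̄ = F·x = [9, -6]
P̄ = F·P·Fᵀ + Q = [64 -42; -42 31]
S = H·P̄·Hᵀ + R = [182]
K = P̄·Hᵀ·S⁻¹ = [-53/91; 73/182]
x' − x̄ = [-636/91, 438/91] = K·y
y = (KᵀK)⁻¹·Kᵀ·(x' − x̄) = [12]
z = y + H·x̄ = [12] + [-15] = [-3]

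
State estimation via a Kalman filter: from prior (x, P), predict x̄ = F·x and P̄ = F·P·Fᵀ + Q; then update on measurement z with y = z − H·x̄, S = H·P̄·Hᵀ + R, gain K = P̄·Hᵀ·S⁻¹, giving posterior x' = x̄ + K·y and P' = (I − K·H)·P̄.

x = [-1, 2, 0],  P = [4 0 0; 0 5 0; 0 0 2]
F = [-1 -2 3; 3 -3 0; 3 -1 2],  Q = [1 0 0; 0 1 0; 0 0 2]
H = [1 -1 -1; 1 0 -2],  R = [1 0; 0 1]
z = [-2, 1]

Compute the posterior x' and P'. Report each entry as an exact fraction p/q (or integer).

x̄ = F·x = [-3, -9, -5]
P̄ = F·P·Fᵀ + Q = [43 18 10; 18 82 51; 10 51 51]
y = z − H·x̄ = [-13, -6]
S = H·P̄·Hᵀ + R = [223 199; 199 208]
K = P̄·Hᵀ·S⁻¹ = [-1457/6783 2144/6783; -7204/6783 4153/6783; -276/2261 -736/2261]
x' = x̄ + K·y = [-14272/6783, 7687/6783, -3301/2261]
P' = (I − K·H)·P̄ = [264212/6783 134635/6783 43678/2261; 134635/6783 76598/6783 21747/2261; 43678/2261 21747/2261 22207/2261]

x' = [-14272/6783, 7687/6783, -3301/2261]
P' = [264212/6783 134635/6783 43678/2261; 134635/6783 76598/6783 21747/2261; 43678/2261 21747/2261 22207/2261]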